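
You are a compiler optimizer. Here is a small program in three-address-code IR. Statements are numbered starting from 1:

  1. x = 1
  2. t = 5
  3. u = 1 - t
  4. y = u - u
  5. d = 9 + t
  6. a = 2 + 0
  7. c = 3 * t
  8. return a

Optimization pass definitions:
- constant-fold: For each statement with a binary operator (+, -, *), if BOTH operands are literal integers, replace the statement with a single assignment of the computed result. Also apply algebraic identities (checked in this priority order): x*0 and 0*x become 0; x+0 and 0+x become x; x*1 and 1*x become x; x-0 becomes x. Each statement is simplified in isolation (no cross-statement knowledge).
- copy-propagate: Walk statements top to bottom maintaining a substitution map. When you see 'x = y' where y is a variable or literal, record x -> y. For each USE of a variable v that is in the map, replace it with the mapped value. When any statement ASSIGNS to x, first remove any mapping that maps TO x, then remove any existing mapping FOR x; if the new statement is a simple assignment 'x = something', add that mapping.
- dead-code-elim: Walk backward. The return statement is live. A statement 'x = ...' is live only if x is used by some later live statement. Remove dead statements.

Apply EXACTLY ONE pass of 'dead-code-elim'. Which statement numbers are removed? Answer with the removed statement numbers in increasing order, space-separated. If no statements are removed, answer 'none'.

Backward liveness scan:
Stmt 1 'x = 1': DEAD (x not in live set [])
Stmt 2 't = 5': DEAD (t not in live set [])
Stmt 3 'u = 1 - t': DEAD (u not in live set [])
Stmt 4 'y = u - u': DEAD (y not in live set [])
Stmt 5 'd = 9 + t': DEAD (d not in live set [])
Stmt 6 'a = 2 + 0': KEEP (a is live); live-in = []
Stmt 7 'c = 3 * t': DEAD (c not in live set ['a'])
Stmt 8 'return a': KEEP (return); live-in = ['a']
Removed statement numbers: [1, 2, 3, 4, 5, 7]
Surviving IR:
  a = 2 + 0
  return a

Answer: 1 2 3 4 5 7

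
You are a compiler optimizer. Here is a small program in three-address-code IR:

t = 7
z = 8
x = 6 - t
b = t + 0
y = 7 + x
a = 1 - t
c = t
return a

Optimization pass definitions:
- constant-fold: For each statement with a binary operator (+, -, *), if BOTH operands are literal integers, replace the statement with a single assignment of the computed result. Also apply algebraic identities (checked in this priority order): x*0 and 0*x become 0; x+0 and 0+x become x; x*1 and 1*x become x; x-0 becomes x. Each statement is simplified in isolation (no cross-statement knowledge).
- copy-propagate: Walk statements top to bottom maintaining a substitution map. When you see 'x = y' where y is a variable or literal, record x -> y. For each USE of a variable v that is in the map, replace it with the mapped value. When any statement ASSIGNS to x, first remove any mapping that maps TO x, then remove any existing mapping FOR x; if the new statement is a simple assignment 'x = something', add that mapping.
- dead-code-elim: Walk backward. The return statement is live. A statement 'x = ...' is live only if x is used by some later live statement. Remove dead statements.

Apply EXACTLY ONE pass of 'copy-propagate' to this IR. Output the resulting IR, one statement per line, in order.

Applying copy-propagate statement-by-statement:
  [1] t = 7  (unchanged)
  [2] z = 8  (unchanged)
  [3] x = 6 - t  -> x = 6 - 7
  [4] b = t + 0  -> b = 7 + 0
  [5] y = 7 + x  (unchanged)
  [6] a = 1 - t  -> a = 1 - 7
  [7] c = t  -> c = 7
  [8] return a  (unchanged)
Result (8 stmts):
  t = 7
  z = 8
  x = 6 - 7
  b = 7 + 0
  y = 7 + x
  a = 1 - 7
  c = 7
  return a

Answer: t = 7
z = 8
x = 6 - 7
b = 7 + 0
y = 7 + x
a = 1 - 7
c = 7
return a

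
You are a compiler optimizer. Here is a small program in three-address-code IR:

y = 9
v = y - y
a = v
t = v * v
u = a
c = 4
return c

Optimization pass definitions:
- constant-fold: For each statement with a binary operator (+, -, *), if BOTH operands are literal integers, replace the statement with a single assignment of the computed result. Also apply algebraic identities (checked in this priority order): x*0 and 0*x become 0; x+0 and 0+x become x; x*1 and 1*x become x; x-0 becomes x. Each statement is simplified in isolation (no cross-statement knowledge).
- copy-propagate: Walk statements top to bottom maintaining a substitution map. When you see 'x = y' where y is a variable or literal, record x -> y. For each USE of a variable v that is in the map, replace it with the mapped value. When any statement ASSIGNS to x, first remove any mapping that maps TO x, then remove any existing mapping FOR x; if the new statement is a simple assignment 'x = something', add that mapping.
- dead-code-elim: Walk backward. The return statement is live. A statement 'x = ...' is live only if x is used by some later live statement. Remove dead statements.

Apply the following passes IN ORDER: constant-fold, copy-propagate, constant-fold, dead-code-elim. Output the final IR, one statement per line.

Initial IR:
  y = 9
  v = y - y
  a = v
  t = v * v
  u = a
  c = 4
  return c
After constant-fold (7 stmts):
  y = 9
  v = y - y
  a = v
  t = v * v
  u = a
  c = 4
  return c
After copy-propagate (7 stmts):
  y = 9
  v = 9 - 9
  a = v
  t = v * v
  u = v
  c = 4
  return 4
After constant-fold (7 stmts):
  y = 9
  v = 0
  a = v
  t = v * v
  u = v
  c = 4
  return 4
After dead-code-elim (1 stmts):
  return 4

Answer: return 4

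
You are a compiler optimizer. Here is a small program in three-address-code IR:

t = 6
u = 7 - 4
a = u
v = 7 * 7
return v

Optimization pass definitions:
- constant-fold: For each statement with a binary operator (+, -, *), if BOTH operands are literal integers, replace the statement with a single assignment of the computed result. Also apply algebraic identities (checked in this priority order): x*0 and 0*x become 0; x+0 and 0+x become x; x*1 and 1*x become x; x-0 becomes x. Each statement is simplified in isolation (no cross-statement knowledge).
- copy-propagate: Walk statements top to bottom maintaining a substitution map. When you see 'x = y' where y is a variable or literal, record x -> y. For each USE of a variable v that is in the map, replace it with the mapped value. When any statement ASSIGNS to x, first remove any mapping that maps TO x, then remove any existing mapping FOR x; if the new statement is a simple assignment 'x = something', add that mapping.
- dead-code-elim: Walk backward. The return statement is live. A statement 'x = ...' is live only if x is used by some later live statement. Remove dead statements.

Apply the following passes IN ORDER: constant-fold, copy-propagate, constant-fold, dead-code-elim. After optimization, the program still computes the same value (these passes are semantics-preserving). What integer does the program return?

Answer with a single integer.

Initial IR:
  t = 6
  u = 7 - 4
  a = u
  v = 7 * 7
  return v
After constant-fold (5 stmts):
  t = 6
  u = 3
  a = u
  v = 49
  return v
After copy-propagate (5 stmts):
  t = 6
  u = 3
  a = 3
  v = 49
  return 49
After constant-fold (5 stmts):
  t = 6
  u = 3
  a = 3
  v = 49
  return 49
After dead-code-elim (1 stmts):
  return 49
Evaluate:
  t = 6  =>  t = 6
  u = 7 - 4  =>  u = 3
  a = u  =>  a = 3
  v = 7 * 7  =>  v = 49
  return v = 49

Answer: 49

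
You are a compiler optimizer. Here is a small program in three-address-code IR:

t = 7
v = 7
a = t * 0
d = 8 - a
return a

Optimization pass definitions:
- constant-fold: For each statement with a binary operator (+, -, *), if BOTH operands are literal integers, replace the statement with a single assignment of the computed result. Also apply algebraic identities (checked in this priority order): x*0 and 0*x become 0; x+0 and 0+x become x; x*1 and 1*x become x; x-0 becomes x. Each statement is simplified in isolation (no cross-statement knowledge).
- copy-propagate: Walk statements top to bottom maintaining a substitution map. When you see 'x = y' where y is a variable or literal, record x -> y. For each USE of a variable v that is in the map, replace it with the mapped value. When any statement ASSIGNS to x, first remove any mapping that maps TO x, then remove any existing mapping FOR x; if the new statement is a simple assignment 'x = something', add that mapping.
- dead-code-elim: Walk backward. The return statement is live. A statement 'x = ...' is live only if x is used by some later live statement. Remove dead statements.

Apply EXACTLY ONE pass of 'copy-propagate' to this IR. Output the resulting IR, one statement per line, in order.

Applying copy-propagate statement-by-statement:
  [1] t = 7  (unchanged)
  [2] v = 7  (unchanged)
  [3] a = t * 0  -> a = 7 * 0
  [4] d = 8 - a  (unchanged)
  [5] return a  (unchanged)
Result (5 stmts):
  t = 7
  v = 7
  a = 7 * 0
  d = 8 - a
  return a

Answer: t = 7
v = 7
a = 7 * 0
d = 8 - a
return a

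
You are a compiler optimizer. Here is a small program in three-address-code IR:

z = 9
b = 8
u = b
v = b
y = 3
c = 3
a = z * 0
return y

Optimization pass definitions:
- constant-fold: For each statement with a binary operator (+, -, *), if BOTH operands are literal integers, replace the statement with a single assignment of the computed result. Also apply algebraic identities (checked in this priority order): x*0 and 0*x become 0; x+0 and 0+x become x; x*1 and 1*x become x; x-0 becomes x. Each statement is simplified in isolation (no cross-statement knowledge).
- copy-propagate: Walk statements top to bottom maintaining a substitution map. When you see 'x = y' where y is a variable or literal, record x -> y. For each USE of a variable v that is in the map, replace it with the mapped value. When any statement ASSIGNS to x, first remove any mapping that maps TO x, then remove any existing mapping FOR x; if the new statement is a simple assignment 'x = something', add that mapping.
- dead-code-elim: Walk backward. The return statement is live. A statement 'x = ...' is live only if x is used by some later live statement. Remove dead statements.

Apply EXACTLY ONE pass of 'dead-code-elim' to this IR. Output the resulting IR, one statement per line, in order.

Answer: y = 3
return y

Derivation:
Applying dead-code-elim statement-by-statement:
  [8] return y  -> KEEP (return); live=['y']
  [7] a = z * 0  -> DEAD (a not live)
  [6] c = 3  -> DEAD (c not live)
  [5] y = 3  -> KEEP; live=[]
  [4] v = b  -> DEAD (v not live)
  [3] u = b  -> DEAD (u not live)
  [2] b = 8  -> DEAD (b not live)
  [1] z = 9  -> DEAD (z not live)
Result (2 stmts):
  y = 3
  return y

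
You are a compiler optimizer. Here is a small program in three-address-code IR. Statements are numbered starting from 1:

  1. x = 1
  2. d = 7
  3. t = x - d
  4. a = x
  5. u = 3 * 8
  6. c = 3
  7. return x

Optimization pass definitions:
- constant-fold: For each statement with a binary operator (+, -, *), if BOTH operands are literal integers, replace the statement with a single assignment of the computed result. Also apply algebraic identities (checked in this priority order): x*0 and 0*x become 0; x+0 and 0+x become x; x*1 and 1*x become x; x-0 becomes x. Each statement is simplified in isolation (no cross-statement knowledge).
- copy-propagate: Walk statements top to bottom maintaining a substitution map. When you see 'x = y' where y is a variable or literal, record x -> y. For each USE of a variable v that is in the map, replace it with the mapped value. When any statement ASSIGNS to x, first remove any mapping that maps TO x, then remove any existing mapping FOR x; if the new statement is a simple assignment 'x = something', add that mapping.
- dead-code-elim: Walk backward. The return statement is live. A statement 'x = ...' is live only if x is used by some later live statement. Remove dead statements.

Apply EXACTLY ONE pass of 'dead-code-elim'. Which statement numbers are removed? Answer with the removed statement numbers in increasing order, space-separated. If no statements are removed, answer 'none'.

Backward liveness scan:
Stmt 1 'x = 1': KEEP (x is live); live-in = []
Stmt 2 'd = 7': DEAD (d not in live set ['x'])
Stmt 3 't = x - d': DEAD (t not in live set ['x'])
Stmt 4 'a = x': DEAD (a not in live set ['x'])
Stmt 5 'u = 3 * 8': DEAD (u not in live set ['x'])
Stmt 6 'c = 3': DEAD (c not in live set ['x'])
Stmt 7 'return x': KEEP (return); live-in = ['x']
Removed statement numbers: [2, 3, 4, 5, 6]
Surviving IR:
  x = 1
  return x

Answer: 2 3 4 5 6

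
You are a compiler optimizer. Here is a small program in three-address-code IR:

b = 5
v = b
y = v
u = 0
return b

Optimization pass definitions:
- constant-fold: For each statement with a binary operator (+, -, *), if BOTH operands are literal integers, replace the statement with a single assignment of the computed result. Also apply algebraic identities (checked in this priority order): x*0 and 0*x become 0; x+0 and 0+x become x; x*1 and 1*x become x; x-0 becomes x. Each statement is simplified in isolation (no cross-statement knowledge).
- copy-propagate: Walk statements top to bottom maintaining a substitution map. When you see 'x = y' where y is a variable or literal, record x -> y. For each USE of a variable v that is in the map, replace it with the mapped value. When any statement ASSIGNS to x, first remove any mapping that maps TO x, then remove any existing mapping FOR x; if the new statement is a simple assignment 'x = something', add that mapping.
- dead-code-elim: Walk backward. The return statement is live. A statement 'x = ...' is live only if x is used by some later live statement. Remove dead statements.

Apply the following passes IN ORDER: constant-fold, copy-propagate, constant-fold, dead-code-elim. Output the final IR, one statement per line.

Answer: return 5

Derivation:
Initial IR:
  b = 5
  v = b
  y = v
  u = 0
  return b
After constant-fold (5 stmts):
  b = 5
  v = b
  y = v
  u = 0
  return b
After copy-propagate (5 stmts):
  b = 5
  v = 5
  y = 5
  u = 0
  return 5
After constant-fold (5 stmts):
  b = 5
  v = 5
  y = 5
  u = 0
  return 5
After dead-code-elim (1 stmts):
  return 5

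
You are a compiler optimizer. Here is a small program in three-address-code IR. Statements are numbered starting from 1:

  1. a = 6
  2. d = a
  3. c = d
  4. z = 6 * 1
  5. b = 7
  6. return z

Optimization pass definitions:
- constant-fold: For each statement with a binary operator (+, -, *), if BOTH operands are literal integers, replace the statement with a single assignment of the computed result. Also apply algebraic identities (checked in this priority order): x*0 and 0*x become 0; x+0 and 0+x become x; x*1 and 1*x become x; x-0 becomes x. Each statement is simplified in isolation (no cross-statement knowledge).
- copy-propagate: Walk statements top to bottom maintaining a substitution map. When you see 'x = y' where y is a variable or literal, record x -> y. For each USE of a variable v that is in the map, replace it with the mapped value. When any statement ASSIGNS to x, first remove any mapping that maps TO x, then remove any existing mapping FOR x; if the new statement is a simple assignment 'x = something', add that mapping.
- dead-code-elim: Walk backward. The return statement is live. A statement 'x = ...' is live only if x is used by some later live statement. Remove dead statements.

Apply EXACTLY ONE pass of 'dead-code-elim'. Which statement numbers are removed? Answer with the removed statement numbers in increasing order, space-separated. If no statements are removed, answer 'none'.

Answer: 1 2 3 5

Derivation:
Backward liveness scan:
Stmt 1 'a = 6': DEAD (a not in live set [])
Stmt 2 'd = a': DEAD (d not in live set [])
Stmt 3 'c = d': DEAD (c not in live set [])
Stmt 4 'z = 6 * 1': KEEP (z is live); live-in = []
Stmt 5 'b = 7': DEAD (b not in live set ['z'])
Stmt 6 'return z': KEEP (return); live-in = ['z']
Removed statement numbers: [1, 2, 3, 5]
Surviving IR:
  z = 6 * 1
  return z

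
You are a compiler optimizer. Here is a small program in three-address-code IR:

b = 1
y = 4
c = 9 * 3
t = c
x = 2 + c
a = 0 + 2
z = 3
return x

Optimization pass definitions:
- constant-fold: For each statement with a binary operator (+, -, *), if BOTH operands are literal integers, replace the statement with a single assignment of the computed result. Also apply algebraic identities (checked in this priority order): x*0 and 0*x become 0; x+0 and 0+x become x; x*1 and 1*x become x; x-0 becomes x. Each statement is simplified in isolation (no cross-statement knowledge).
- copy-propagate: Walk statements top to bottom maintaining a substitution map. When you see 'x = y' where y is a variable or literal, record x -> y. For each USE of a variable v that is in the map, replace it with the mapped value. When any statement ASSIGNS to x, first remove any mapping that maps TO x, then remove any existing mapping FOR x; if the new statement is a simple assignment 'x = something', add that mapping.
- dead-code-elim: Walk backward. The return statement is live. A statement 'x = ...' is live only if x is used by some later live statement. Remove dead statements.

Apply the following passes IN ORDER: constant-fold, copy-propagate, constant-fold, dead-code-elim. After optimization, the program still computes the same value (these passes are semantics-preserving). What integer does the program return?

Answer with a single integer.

Answer: 29

Derivation:
Initial IR:
  b = 1
  y = 4
  c = 9 * 3
  t = c
  x = 2 + c
  a = 0 + 2
  z = 3
  return x
After constant-fold (8 stmts):
  b = 1
  y = 4
  c = 27
  t = c
  x = 2 + c
  a = 2
  z = 3
  return x
After copy-propagate (8 stmts):
  b = 1
  y = 4
  c = 27
  t = 27
  x = 2 + 27
  a = 2
  z = 3
  return x
After constant-fold (8 stmts):
  b = 1
  y = 4
  c = 27
  t = 27
  x = 29
  a = 2
  z = 3
  return x
After dead-code-elim (2 stmts):
  x = 29
  return x
Evaluate:
  b = 1  =>  b = 1
  y = 4  =>  y = 4
  c = 9 * 3  =>  c = 27
  t = c  =>  t = 27
  x = 2 + c  =>  x = 29
  a = 0 + 2  =>  a = 2
  z = 3  =>  z = 3
  return x = 29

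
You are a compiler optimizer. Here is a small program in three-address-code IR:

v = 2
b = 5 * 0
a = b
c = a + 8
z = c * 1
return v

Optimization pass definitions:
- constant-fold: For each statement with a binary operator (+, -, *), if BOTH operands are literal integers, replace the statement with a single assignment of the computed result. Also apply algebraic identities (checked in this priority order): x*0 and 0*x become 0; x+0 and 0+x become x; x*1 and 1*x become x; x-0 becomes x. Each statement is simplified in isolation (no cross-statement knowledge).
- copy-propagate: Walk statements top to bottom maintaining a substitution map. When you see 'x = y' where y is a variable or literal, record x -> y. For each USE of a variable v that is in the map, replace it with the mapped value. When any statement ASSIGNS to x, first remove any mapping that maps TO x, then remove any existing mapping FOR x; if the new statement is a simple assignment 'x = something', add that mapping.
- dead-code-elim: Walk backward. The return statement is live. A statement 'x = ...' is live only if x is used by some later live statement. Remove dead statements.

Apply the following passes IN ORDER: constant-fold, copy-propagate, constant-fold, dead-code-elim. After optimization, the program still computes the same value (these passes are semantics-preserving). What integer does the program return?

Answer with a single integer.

Answer: 2

Derivation:
Initial IR:
  v = 2
  b = 5 * 0
  a = b
  c = a + 8
  z = c * 1
  return v
After constant-fold (6 stmts):
  v = 2
  b = 0
  a = b
  c = a + 8
  z = c
  return v
After copy-propagate (6 stmts):
  v = 2
  b = 0
  a = 0
  c = 0 + 8
  z = c
  return 2
After constant-fold (6 stmts):
  v = 2
  b = 0
  a = 0
  c = 8
  z = c
  return 2
After dead-code-elim (1 stmts):
  return 2
Evaluate:
  v = 2  =>  v = 2
  b = 5 * 0  =>  b = 0
  a = b  =>  a = 0
  c = a + 8  =>  c = 8
  z = c * 1  =>  z = 8
  return v = 2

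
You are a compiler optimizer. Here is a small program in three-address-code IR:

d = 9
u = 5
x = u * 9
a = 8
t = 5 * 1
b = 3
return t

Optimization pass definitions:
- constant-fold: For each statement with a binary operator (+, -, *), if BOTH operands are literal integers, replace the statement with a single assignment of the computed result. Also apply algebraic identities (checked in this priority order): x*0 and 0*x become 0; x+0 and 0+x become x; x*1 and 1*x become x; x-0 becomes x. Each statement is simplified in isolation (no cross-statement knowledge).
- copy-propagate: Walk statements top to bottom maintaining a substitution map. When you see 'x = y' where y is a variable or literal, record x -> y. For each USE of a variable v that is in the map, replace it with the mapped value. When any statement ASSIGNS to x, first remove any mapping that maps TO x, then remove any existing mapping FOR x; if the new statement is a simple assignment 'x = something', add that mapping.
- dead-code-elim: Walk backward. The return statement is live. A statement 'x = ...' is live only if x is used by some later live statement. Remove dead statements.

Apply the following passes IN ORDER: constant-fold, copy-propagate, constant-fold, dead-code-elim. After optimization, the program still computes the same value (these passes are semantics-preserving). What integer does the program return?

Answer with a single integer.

Answer: 5

Derivation:
Initial IR:
  d = 9
  u = 5
  x = u * 9
  a = 8
  t = 5 * 1
  b = 3
  return t
After constant-fold (7 stmts):
  d = 9
  u = 5
  x = u * 9
  a = 8
  t = 5
  b = 3
  return t
After copy-propagate (7 stmts):
  d = 9
  u = 5
  x = 5 * 9
  a = 8
  t = 5
  b = 3
  return 5
After constant-fold (7 stmts):
  d = 9
  u = 5
  x = 45
  a = 8
  t = 5
  b = 3
  return 5
After dead-code-elim (1 stmts):
  return 5
Evaluate:
  d = 9  =>  d = 9
  u = 5  =>  u = 5
  x = u * 9  =>  x = 45
  a = 8  =>  a = 8
  t = 5 * 1  =>  t = 5
  b = 3  =>  b = 3
  return t = 5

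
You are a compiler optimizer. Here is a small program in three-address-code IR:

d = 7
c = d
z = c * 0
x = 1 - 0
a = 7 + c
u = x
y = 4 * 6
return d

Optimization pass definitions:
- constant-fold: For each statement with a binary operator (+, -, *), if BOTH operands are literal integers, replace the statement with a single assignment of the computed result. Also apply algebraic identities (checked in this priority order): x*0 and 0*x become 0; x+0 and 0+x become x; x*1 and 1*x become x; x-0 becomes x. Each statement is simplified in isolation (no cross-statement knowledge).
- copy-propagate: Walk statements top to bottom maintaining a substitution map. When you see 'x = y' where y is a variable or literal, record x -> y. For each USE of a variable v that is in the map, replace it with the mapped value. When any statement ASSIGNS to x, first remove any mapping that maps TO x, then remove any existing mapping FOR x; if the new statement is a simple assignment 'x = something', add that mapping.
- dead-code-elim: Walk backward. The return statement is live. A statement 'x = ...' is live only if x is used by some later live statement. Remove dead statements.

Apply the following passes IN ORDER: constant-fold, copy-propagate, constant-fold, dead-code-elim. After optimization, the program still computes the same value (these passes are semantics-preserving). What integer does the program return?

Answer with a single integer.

Answer: 7

Derivation:
Initial IR:
  d = 7
  c = d
  z = c * 0
  x = 1 - 0
  a = 7 + c
  u = x
  y = 4 * 6
  return d
After constant-fold (8 stmts):
  d = 7
  c = d
  z = 0
  x = 1
  a = 7 + c
  u = x
  y = 24
  return d
After copy-propagate (8 stmts):
  d = 7
  c = 7
  z = 0
  x = 1
  a = 7 + 7
  u = 1
  y = 24
  return 7
After constant-fold (8 stmts):
  d = 7
  c = 7
  z = 0
  x = 1
  a = 14
  u = 1
  y = 24
  return 7
After dead-code-elim (1 stmts):
  return 7
Evaluate:
  d = 7  =>  d = 7
  c = d  =>  c = 7
  z = c * 0  =>  z = 0
  x = 1 - 0  =>  x = 1
  a = 7 + c  =>  a = 14
  u = x  =>  u = 1
  y = 4 * 6  =>  y = 24
  return d = 7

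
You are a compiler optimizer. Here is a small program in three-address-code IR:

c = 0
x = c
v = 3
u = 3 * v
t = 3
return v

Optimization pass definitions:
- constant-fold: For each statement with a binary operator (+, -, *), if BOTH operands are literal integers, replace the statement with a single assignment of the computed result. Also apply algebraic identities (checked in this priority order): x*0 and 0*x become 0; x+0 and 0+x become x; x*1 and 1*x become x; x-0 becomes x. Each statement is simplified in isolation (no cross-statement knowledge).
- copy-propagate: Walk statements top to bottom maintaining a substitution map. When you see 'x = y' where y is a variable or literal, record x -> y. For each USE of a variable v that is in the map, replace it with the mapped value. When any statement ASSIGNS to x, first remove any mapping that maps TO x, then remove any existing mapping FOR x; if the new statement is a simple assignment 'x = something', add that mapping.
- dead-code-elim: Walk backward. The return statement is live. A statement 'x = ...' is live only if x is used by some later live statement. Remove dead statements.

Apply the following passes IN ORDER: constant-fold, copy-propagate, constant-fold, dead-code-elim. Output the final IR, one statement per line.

Initial IR:
  c = 0
  x = c
  v = 3
  u = 3 * v
  t = 3
  return v
After constant-fold (6 stmts):
  c = 0
  x = c
  v = 3
  u = 3 * v
  t = 3
  return v
After copy-propagate (6 stmts):
  c = 0
  x = 0
  v = 3
  u = 3 * 3
  t = 3
  return 3
After constant-fold (6 stmts):
  c = 0
  x = 0
  v = 3
  u = 9
  t = 3
  return 3
After dead-code-elim (1 stmts):
  return 3

Answer: return 3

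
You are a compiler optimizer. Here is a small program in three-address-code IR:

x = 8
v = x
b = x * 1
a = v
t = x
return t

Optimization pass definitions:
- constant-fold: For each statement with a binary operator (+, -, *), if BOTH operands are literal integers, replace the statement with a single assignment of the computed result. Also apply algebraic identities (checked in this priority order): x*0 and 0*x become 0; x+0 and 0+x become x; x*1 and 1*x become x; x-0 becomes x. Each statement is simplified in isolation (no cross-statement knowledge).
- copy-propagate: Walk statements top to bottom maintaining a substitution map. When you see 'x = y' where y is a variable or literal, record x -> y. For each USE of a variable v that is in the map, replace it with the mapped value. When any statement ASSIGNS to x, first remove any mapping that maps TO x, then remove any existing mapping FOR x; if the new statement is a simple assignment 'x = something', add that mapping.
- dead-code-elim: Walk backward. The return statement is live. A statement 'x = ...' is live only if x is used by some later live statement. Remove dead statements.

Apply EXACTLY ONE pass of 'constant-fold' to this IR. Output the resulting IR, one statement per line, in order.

Applying constant-fold statement-by-statement:
  [1] x = 8  (unchanged)
  [2] v = x  (unchanged)
  [3] b = x * 1  -> b = x
  [4] a = v  (unchanged)
  [5] t = x  (unchanged)
  [6] return t  (unchanged)
Result (6 stmts):
  x = 8
  v = x
  b = x
  a = v
  t = x
  return t

Answer: x = 8
v = x
b = x
a = v
t = x
return t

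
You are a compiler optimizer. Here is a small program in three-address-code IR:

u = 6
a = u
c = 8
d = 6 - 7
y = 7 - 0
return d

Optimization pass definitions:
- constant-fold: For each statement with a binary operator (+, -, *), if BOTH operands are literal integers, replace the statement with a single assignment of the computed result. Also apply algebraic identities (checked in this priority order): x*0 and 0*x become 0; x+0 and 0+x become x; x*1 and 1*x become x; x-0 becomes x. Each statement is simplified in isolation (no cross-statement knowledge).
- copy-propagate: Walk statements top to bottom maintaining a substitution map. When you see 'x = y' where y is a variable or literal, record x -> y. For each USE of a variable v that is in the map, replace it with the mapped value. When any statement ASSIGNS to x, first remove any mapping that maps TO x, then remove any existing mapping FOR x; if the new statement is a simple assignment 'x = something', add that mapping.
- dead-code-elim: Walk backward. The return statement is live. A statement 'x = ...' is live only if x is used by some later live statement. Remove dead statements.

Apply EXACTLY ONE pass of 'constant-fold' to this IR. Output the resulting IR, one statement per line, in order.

Answer: u = 6
a = u
c = 8
d = -1
y = 7
return d

Derivation:
Applying constant-fold statement-by-statement:
  [1] u = 6  (unchanged)
  [2] a = u  (unchanged)
  [3] c = 8  (unchanged)
  [4] d = 6 - 7  -> d = -1
  [5] y = 7 - 0  -> y = 7
  [6] return d  (unchanged)
Result (6 stmts):
  u = 6
  a = u
  c = 8
  d = -1
  y = 7
  return d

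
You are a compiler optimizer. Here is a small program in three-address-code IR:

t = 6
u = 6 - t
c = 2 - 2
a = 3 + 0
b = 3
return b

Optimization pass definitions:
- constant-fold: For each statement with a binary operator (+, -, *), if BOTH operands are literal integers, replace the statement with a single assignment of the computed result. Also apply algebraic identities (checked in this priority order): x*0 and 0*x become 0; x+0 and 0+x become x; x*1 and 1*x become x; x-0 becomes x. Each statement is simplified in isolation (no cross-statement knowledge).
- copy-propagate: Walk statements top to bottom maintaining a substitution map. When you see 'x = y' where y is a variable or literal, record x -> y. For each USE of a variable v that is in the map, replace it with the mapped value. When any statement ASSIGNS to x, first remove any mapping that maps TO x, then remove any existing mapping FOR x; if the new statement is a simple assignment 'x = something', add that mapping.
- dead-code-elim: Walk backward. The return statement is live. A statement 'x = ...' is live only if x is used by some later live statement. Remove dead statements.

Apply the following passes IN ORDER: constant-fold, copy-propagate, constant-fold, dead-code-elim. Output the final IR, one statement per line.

Answer: return 3

Derivation:
Initial IR:
  t = 6
  u = 6 - t
  c = 2 - 2
  a = 3 + 0
  b = 3
  return b
After constant-fold (6 stmts):
  t = 6
  u = 6 - t
  c = 0
  a = 3
  b = 3
  return b
After copy-propagate (6 stmts):
  t = 6
  u = 6 - 6
  c = 0
  a = 3
  b = 3
  return 3
After constant-fold (6 stmts):
  t = 6
  u = 0
  c = 0
  a = 3
  b = 3
  return 3
After dead-code-elim (1 stmts):
  return 3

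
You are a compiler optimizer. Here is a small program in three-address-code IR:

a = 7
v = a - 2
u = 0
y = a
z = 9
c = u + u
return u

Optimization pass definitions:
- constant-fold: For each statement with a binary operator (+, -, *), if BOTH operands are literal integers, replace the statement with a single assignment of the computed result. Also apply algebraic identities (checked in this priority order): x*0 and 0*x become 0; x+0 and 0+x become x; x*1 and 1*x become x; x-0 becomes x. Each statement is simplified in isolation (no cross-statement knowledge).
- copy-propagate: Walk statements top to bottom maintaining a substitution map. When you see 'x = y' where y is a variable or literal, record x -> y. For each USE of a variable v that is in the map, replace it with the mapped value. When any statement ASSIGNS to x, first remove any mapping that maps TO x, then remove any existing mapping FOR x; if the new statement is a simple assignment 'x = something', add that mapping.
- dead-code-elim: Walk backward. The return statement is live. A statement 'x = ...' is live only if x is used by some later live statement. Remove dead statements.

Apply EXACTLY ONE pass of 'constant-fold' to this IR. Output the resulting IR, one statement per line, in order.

Answer: a = 7
v = a - 2
u = 0
y = a
z = 9
c = u + u
return u

Derivation:
Applying constant-fold statement-by-statement:
  [1] a = 7  (unchanged)
  [2] v = a - 2  (unchanged)
  [3] u = 0  (unchanged)
  [4] y = a  (unchanged)
  [5] z = 9  (unchanged)
  [6] c = u + u  (unchanged)
  [7] return u  (unchanged)
Result (7 stmts):
  a = 7
  v = a - 2
  u = 0
  y = a
  z = 9
  c = u + u
  return u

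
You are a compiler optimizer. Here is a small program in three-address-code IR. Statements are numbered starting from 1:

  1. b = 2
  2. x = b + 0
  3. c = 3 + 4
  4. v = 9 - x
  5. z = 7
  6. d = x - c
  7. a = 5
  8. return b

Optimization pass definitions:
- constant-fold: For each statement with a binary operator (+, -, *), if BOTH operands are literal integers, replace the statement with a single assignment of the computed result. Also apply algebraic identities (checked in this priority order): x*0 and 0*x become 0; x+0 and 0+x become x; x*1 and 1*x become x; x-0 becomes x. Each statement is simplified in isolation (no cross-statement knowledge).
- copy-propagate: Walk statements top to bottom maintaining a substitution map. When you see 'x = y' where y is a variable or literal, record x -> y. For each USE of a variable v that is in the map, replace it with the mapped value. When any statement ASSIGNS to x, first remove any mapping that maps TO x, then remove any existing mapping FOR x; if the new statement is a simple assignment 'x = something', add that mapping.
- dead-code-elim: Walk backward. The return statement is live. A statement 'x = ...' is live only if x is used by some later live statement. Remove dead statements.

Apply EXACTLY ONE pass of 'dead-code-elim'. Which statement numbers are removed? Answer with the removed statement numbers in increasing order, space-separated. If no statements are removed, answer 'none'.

Backward liveness scan:
Stmt 1 'b = 2': KEEP (b is live); live-in = []
Stmt 2 'x = b + 0': DEAD (x not in live set ['b'])
Stmt 3 'c = 3 + 4': DEAD (c not in live set ['b'])
Stmt 4 'v = 9 - x': DEAD (v not in live set ['b'])
Stmt 5 'z = 7': DEAD (z not in live set ['b'])
Stmt 6 'd = x - c': DEAD (d not in live set ['b'])
Stmt 7 'a = 5': DEAD (a not in live set ['b'])
Stmt 8 'return b': KEEP (return); live-in = ['b']
Removed statement numbers: [2, 3, 4, 5, 6, 7]
Surviving IR:
  b = 2
  return b

Answer: 2 3 4 5 6 7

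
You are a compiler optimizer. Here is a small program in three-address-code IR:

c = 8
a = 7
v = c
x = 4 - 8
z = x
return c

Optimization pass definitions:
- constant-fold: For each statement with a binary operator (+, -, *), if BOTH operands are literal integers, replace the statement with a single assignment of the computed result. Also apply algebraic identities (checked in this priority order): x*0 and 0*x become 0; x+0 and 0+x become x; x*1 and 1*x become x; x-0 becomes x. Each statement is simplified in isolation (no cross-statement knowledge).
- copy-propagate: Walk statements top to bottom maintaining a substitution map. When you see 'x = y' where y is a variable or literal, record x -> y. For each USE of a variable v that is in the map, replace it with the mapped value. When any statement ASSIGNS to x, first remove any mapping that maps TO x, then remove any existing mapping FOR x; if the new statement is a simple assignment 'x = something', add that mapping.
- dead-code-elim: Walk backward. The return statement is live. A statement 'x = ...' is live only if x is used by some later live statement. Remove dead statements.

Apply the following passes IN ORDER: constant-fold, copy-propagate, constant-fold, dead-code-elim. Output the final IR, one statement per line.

Answer: return 8

Derivation:
Initial IR:
  c = 8
  a = 7
  v = c
  x = 4 - 8
  z = x
  return c
After constant-fold (6 stmts):
  c = 8
  a = 7
  v = c
  x = -4
  z = x
  return c
After copy-propagate (6 stmts):
  c = 8
  a = 7
  v = 8
  x = -4
  z = -4
  return 8
After constant-fold (6 stmts):
  c = 8
  a = 7
  v = 8
  x = -4
  z = -4
  return 8
After dead-code-elim (1 stmts):
  return 8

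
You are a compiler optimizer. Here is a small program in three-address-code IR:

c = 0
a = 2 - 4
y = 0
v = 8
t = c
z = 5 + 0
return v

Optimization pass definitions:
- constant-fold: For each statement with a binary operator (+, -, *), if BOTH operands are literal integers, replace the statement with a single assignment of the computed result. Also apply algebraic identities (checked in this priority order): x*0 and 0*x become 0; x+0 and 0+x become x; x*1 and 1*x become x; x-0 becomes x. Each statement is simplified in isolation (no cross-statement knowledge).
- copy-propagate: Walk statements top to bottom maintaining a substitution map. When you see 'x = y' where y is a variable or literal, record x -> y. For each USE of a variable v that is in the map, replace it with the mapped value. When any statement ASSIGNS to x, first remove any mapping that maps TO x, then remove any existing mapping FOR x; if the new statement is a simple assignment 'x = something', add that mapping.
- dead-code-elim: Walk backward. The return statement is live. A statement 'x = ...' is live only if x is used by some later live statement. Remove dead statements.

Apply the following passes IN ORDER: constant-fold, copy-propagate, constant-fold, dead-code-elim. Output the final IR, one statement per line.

Answer: return 8

Derivation:
Initial IR:
  c = 0
  a = 2 - 4
  y = 0
  v = 8
  t = c
  z = 5 + 0
  return v
After constant-fold (7 stmts):
  c = 0
  a = -2
  y = 0
  v = 8
  t = c
  z = 5
  return v
After copy-propagate (7 stmts):
  c = 0
  a = -2
  y = 0
  v = 8
  t = 0
  z = 5
  return 8
After constant-fold (7 stmts):
  c = 0
  a = -2
  y = 0
  v = 8
  t = 0
  z = 5
  return 8
After dead-code-elim (1 stmts):
  return 8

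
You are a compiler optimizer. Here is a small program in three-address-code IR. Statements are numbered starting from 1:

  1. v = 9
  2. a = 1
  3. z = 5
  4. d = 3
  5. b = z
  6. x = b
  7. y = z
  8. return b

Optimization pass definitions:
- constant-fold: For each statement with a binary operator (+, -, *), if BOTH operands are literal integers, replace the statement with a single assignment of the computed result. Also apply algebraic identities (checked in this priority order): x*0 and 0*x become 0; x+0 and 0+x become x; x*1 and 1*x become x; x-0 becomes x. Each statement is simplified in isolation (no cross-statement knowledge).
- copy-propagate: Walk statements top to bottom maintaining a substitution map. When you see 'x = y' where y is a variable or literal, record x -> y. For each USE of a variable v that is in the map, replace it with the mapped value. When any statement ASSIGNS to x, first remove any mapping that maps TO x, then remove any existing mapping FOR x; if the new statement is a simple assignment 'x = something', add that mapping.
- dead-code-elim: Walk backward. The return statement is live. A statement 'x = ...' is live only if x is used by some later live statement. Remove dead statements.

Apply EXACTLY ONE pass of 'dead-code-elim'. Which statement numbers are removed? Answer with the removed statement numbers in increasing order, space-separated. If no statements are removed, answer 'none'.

Backward liveness scan:
Stmt 1 'v = 9': DEAD (v not in live set [])
Stmt 2 'a = 1': DEAD (a not in live set [])
Stmt 3 'z = 5': KEEP (z is live); live-in = []
Stmt 4 'd = 3': DEAD (d not in live set ['z'])
Stmt 5 'b = z': KEEP (b is live); live-in = ['z']
Stmt 6 'x = b': DEAD (x not in live set ['b'])
Stmt 7 'y = z': DEAD (y not in live set ['b'])
Stmt 8 'return b': KEEP (return); live-in = ['b']
Removed statement numbers: [1, 2, 4, 6, 7]
Surviving IR:
  z = 5
  b = z
  return b

Answer: 1 2 4 6 7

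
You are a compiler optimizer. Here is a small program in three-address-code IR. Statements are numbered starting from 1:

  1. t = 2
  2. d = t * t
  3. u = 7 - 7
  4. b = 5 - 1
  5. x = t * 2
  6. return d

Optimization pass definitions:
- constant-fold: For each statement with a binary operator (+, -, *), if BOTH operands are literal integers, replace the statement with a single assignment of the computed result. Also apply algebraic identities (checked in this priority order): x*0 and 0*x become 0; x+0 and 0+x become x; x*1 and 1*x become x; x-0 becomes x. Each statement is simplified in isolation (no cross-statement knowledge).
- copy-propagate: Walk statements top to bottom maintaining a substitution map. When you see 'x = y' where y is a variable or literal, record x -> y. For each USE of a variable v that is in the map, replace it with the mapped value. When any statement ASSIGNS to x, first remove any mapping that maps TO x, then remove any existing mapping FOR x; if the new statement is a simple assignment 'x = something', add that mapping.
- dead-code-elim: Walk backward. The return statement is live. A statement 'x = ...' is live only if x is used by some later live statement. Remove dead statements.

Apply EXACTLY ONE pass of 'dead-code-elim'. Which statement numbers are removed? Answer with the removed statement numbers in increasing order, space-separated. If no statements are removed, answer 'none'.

Backward liveness scan:
Stmt 1 't = 2': KEEP (t is live); live-in = []
Stmt 2 'd = t * t': KEEP (d is live); live-in = ['t']
Stmt 3 'u = 7 - 7': DEAD (u not in live set ['d'])
Stmt 4 'b = 5 - 1': DEAD (b not in live set ['d'])
Stmt 5 'x = t * 2': DEAD (x not in live set ['d'])
Stmt 6 'return d': KEEP (return); live-in = ['d']
Removed statement numbers: [3, 4, 5]
Surviving IR:
  t = 2
  d = t * t
  return d

Answer: 3 4 5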